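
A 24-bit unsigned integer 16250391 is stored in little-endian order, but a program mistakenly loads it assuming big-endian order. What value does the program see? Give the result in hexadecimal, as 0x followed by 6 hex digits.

16250391 in 24-bit hexadecimal is 0xF7F617.
Stored little-endian, the bytes at ascending addresses are 17 F6 F7.
Read back as big-endian, the last byte is least significant, giving 0x17F6F7.

0x17F6F7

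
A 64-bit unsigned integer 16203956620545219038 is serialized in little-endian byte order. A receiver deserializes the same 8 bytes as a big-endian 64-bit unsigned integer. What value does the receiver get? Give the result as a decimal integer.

16057988763925930208

16203956620545219038 in 64-bit hexadecimal is 0xE0E004B1B36FD9DE.
Stored little-endian, the bytes at ascending addresses are DE D9 6F B3 B1 04 E0 E0.
Read back as big-endian, the last byte is least significant, giving 0xDED96FB3B104E0E0.
0xDED96FB3B104E0E0 = 16057988763925930208.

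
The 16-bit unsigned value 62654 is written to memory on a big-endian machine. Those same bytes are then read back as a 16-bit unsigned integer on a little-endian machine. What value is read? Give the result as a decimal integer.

62654 in 16-bit hexadecimal is 0xF4BE.
Stored big-endian, the bytes at ascending addresses are F4 BE.
Read back as little-endian, the first byte is least significant, giving 0xBEF4.
0xBEF4 = 48884.

48884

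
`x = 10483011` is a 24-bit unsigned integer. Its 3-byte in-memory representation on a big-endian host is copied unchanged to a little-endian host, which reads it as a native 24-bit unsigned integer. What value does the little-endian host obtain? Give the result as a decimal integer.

10483011 in 24-bit hexadecimal is 0x9FF543.
Stored big-endian, the bytes at ascending addresses are 9F F5 43.
Read back as little-endian, the first byte is least significant, giving 0x43F59F.
0x43F59F = 4453791.

4453791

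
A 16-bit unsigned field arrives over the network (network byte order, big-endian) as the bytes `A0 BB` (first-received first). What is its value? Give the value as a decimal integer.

41147

Big-endian: lowest address holds the most-significant byte.
The bytes are already most-significant first: 0xA0BB.
0xA0BB = 41147.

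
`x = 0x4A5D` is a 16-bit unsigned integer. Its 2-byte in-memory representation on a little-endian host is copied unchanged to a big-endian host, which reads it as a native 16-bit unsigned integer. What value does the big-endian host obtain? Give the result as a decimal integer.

Stored little-endian, the bytes at ascending addresses are 5D 4A.
Read back as big-endian, the last byte is least significant, giving 0x5D4A.
0x5D4A = 23882.

23882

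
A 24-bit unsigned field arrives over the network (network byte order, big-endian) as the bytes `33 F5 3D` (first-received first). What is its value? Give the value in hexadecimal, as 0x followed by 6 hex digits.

0x33F53D

Big-endian: lowest address holds the most-significant byte.
The bytes are already most-significant first: 0x33F53D.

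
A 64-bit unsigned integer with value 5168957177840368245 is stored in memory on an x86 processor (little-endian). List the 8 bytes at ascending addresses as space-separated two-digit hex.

75 7A 61 BC 2A D3 BB 47

5168957177840368245 in hexadecimal, padded to 64 bits, is 0x47BBD32ABC617A75.
Split into bytes (most-significant first): 47 BB D3 2A BC 61 7A 75.
Little-endian: lowest address holds the least-significant byte.
So at ascending addresses the bytes are 75 7A 61 BC 2A D3 BB 47.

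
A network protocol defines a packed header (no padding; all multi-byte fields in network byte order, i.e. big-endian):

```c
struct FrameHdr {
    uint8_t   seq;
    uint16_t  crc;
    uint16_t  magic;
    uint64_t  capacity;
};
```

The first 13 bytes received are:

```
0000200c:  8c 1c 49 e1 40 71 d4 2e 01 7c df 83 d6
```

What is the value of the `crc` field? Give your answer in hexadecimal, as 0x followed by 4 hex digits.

0x1C49

`crc` follows `seq` (1 byte), so it starts at byte offset 1 and occupies 2 bytes.
Bytes at offsets 1..2: 1C 49.
Big-endian stores the most-significant byte at the lowest address.
The bytes are already most-significant first: 0x1C49.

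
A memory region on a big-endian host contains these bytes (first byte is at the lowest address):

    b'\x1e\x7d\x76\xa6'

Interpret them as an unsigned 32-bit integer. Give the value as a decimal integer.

Big-endian stores the most-significant byte at the lowest address.
The bytes are already most-significant first: 0x1E7D76A6.
0x1E7D76A6 = 511538854.

511538854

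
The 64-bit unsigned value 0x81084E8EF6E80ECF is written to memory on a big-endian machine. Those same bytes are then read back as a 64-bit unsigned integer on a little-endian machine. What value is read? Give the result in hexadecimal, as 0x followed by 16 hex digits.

Stored big-endian, the bytes at ascending addresses are 81 08 4E 8E F6 E8 0E CF.
Read back as little-endian, the first byte is least significant, giving 0xCF0EE8F68E4E0881.

0xCF0EE8F68E4E0881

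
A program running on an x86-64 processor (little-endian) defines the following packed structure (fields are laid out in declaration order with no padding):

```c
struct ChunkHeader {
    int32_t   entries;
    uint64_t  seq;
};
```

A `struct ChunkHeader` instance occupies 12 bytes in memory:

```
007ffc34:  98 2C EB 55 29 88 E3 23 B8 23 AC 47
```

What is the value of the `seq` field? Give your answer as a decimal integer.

`seq` follows `entries` (4 bytes), so it starts at byte offset 4 and occupies 8 bytes.
Bytes at offsets 4..11: 29 88 E3 23 B8 23 AC 47.
Little-endian: lowest address holds the least-significant byte.
Reassemble most-significant byte first: 47 AC 23 B8 23 E3 88 29 → 0x47AC23B823E38829.
0x47AC23B823E38829 = 5164542146470185001.

5164542146470185001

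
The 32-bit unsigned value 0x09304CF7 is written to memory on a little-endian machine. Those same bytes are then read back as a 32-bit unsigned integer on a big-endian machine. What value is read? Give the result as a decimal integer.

4148965385

Stored little-endian, the bytes at ascending addresses are F7 4C 30 09.
Read back as big-endian, the last byte is least significant, giving 0xF74C3009.
0xF74C3009 = 4148965385.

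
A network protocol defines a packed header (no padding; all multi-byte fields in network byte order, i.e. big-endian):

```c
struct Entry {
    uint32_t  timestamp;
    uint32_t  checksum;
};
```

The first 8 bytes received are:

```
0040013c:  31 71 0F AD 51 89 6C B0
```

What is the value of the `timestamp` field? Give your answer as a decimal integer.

829493165

`timestamp` is the first field, at byte offset 0, occupying 4 bytes.
Bytes at offsets 0..3: 31 71 0F AD.
Big-endian: lowest address holds the most-significant byte.
The bytes are already most-significant first: 0x31710FAD.
0x31710FAD = 829493165.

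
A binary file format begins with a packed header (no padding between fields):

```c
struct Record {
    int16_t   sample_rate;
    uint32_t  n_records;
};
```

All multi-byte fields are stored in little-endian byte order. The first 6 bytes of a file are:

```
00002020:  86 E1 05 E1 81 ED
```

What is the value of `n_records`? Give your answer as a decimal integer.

3984711941

`n_records` follows `sample_rate` (2 bytes), so it starts at byte offset 2 and occupies 4 bytes.
Bytes at offsets 2..5: 05 E1 81 ED.
In little-endian order the low byte comes first in memory.
Reassemble most-significant byte first: ED 81 E1 05 → 0xED81E105.
0xED81E105 = 3984711941.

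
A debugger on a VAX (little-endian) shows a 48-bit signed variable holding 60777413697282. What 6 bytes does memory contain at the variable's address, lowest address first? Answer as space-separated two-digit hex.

02 5F 27 D8 46 37

60777413697282 in hexadecimal, padded to 48 bits, is 0x3746D8275F02.
Split into bytes (most-significant first): 37 46 D8 27 5F 02.
Little-endian stores the least-significant byte at the lowest address.
So at ascending addresses the bytes are 02 5F 27 D8 46 37.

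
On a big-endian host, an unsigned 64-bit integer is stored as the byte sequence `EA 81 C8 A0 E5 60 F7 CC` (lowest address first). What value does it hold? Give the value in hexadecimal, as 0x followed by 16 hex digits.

0xEA81C8A0E560F7CC

In big-endian order the high byte comes first in memory.
The bytes are already most-significant first: 0xEA81C8A0E560F7CC.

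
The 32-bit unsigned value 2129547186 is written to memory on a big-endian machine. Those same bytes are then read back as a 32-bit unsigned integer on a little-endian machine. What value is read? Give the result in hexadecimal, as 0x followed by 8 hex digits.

2129547186 in 32-bit hexadecimal is 0x7EEE4FB2.
Stored big-endian, the bytes at ascending addresses are 7E EE 4F B2.
Read back as little-endian, the first byte is least significant, giving 0xB24FEE7E.

0xB24FEE7E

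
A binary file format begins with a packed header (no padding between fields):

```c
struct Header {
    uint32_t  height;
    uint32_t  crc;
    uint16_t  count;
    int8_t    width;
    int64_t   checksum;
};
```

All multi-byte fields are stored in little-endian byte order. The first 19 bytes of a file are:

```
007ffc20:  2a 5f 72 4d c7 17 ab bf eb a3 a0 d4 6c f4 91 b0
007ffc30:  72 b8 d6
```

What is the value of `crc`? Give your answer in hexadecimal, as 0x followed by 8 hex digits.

`crc` follows `height` (4 bytes), so it starts at byte offset 4 and occupies 4 bytes.
Bytes at offsets 4..7: C7 17 AB BF.
In little-endian order the low byte comes first in memory.
Reassemble most-significant byte first: BF AB 17 C7 → 0xBFAB17C7.

0xBFAB17C7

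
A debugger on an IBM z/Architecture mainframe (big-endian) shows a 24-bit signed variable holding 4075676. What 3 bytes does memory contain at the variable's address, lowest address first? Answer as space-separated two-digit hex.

3E 30 9C

4075676 in hexadecimal, padded to 24 bits, is 0x3E309C.
Split into bytes (most-significant first): 3E 30 9C.
In big-endian order the high byte comes first in memory.
So the memory order matches the most-significant-first order: 3E 30 9C.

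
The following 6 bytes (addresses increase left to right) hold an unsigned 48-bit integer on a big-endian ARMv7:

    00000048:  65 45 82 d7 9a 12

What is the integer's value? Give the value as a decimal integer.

111349222316562

In big-endian order the high byte comes first in memory.
The bytes are already most-significant first: 0x654582D79A12.
0x654582D79A12 = 111349222316562.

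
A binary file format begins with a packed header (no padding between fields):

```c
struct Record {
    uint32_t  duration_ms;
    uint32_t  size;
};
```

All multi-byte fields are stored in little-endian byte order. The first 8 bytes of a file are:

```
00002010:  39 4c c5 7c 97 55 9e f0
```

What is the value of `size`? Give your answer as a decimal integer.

`size` follows `duration_ms` (4 bytes), so it starts at byte offset 4 and occupies 4 bytes.
Bytes at offsets 4..7: 97 55 9E F0.
Little-endian: lowest address holds the least-significant byte.
Reassemble most-significant byte first: F0 9E 55 97 → 0xF09E5597.
0xF09E5597 = 4036908439.

4036908439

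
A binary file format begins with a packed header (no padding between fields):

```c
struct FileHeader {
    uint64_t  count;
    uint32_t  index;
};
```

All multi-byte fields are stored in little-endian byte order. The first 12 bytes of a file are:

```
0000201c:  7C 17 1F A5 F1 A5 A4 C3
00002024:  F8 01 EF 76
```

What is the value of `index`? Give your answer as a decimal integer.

`index` follows `count` (8 bytes), so it starts at byte offset 8 and occupies 4 bytes.
Bytes at offsets 8..11: F8 01 EF 76.
Little-endian stores the least-significant byte at the lowest address.
Reassemble most-significant byte first: 76 EF 01 F8 → 0x76EF01F8.
0x76EF01F8 = 1995375096.

1995375096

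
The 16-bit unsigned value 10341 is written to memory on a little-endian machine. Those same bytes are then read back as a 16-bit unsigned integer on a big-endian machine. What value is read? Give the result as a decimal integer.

10341 in 16-bit hexadecimal is 0x2865.
Stored little-endian, the bytes at ascending addresses are 65 28.
Read back as big-endian, the last byte is least significant, giving 0x6528.
0x6528 = 25896.

25896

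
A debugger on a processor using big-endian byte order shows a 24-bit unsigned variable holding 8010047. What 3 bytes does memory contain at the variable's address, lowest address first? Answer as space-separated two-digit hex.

7A 39 3F

8010047 in hexadecimal, padded to 24 bits, is 0x7A393F.
Split into bytes (most-significant first): 7A 39 3F.
Big-endian: lowest address holds the most-significant byte.
So the memory order matches the most-significant-first order: 7A 39 3F.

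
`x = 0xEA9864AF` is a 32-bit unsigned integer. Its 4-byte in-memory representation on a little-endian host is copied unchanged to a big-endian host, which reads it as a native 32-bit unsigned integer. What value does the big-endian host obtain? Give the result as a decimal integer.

Stored little-endian, the bytes at ascending addresses are AF 64 98 EA.
Read back as big-endian, the last byte is least significant, giving 0xAF6498EA.
0xAF6498EA = 2942605546.

2942605546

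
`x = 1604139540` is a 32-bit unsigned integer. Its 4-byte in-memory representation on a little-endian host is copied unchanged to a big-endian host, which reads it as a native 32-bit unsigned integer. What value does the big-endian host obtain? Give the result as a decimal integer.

1604139540 in 32-bit hexadecimal is 0x5F9D3A14.
Stored little-endian, the bytes at ascending addresses are 14 3A 9D 5F.
Read back as big-endian, the last byte is least significant, giving 0x143A9D5F.
0x143A9D5F = 339385695.

339385695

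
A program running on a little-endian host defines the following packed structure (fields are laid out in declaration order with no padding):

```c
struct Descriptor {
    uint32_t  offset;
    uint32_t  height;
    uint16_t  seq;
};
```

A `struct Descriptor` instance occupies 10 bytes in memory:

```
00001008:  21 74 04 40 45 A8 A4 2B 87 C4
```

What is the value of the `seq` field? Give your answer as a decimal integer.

`seq` follows `offset` (4 B), `height` (4 B), so it starts at offset 4 + 4 = 8 and occupies 2 bytes.
Bytes at offsets 8..9: 87 C4.
In little-endian order the low byte comes first in memory.
Reassemble most-significant byte first: C4 87 → 0xC487.
0xC487 = 50311.

50311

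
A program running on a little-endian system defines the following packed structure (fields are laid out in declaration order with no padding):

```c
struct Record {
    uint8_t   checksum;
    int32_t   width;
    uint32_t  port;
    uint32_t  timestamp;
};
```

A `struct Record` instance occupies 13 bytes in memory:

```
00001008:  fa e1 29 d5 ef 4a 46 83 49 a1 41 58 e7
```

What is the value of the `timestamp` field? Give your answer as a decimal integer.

`timestamp` follows `checksum` (1 B), `width` (4 B), `port` (4 B), so it starts at offset 1 + 4 + 4 = 9 and occupies 4 bytes.
Bytes at offsets 9..12: A1 41 58 E7.
Little-endian stores the least-significant byte at the lowest address.
Reassemble most-significant byte first: E7 58 41 A1 → 0xE75841A1.
0xE75841A1 = 3881320865.

3881320865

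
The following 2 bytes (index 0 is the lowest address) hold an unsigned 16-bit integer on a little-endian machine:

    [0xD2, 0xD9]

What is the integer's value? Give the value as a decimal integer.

55762

In little-endian order the low byte comes first in memory.
Reassemble most-significant byte first: D9 D2 → 0xD9D2.
0xD9D2 = 55762.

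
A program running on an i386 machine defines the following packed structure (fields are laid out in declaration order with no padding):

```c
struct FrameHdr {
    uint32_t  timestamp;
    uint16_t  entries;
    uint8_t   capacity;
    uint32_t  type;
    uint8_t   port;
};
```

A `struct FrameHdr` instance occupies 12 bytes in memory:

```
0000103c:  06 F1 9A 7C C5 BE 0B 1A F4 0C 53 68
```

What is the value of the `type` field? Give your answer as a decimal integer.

1393357850

`type` follows `timestamp` (4 B), `entries` (2 B), `capacity` (1 B), so it starts at offset 4 + 2 + 1 = 7 and occupies 4 bytes.
Bytes at offsets 7..10: 1A F4 0C 53.
In little-endian order the low byte comes first in memory.
Reassemble most-significant byte first: 53 0C F4 1A → 0x530CF41A.
0x530CF41A = 1393357850.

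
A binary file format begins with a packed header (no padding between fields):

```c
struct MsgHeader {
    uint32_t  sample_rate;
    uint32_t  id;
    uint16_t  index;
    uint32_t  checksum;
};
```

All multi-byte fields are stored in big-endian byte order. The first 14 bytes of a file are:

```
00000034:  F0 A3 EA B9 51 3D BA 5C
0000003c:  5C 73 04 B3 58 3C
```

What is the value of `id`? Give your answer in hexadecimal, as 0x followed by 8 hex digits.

`id` follows `sample_rate` (4 bytes), so it starts at byte offset 4 and occupies 4 bytes.
Bytes at offsets 4..7: 51 3D BA 5C.
In big-endian order the high byte comes first in memory.
The bytes are already most-significant first: 0x513DBA5C.

0x513DBA5C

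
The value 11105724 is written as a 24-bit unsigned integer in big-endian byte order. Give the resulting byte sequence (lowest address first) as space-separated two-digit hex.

11105724 in hexadecimal, padded to 24 bits, is 0xA975BC.
Split into bytes (most-significant first): A9 75 BC.
In big-endian order the high byte comes first in memory.
So the memory order matches the most-significant-first order: A9 75 BC.

A9 75 BC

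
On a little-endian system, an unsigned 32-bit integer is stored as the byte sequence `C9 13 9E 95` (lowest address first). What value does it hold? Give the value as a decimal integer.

In little-endian order the low byte comes first in memory.
Reassemble most-significant byte first: 95 9E 13 C9 → 0x959E13C9.
0x959E13C9 = 2510164937.

2510164937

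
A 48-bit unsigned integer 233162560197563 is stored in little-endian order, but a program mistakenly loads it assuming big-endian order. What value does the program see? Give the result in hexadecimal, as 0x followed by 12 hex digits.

233162560197563 in 48-bit hexadecimal is 0xD40F639353BB.
Stored little-endian, the bytes at ascending addresses are BB 53 93 63 0F D4.
Read back as big-endian, the last byte is least significant, giving 0xBB5393630FD4.

0xBB5393630FD4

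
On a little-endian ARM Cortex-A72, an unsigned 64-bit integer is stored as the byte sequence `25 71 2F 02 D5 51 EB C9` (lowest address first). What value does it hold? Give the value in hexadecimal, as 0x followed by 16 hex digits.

0xC9EB51D5022F7125

In little-endian order the low byte comes first in memory.
Reassemble most-significant byte first: C9 EB 51 D5 02 2F 71 25 → 0xC9EB51D5022F7125.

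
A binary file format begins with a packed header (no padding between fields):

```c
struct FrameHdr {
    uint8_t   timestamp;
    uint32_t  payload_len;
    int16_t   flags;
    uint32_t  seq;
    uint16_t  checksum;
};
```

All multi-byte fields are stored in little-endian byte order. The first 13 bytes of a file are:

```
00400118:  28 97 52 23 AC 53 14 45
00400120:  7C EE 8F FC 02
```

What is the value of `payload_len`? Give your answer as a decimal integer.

2887996055

`payload_len` follows `timestamp` (1 byte), so it starts at byte offset 1 and occupies 4 bytes.
Bytes at offsets 1..4: 97 52 23 AC.
Little-endian: lowest address holds the least-significant byte.
Reassemble most-significant byte first: AC 23 52 97 → 0xAC235297.
0xAC235297 = 2887996055.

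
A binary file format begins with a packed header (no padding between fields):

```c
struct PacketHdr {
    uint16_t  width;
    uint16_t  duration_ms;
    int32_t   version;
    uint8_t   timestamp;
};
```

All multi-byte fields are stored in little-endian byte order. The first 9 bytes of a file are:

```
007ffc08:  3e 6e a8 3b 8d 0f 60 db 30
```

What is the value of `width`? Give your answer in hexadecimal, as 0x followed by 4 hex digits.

`width` is the first field, at byte offset 0, occupying 2 bytes.
Bytes at offsets 0..1: 3E 6E.
Little-endian: lowest address holds the least-significant byte.
Reassemble most-significant byte first: 6E 3E → 0x6E3E.

0x6E3E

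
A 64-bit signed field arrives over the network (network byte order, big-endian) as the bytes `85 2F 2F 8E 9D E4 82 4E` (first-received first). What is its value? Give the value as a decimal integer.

-8849802453178875314

Big-endian stores the most-significant byte at the lowest address.
The bytes are already most-significant first: 0x852F2F8E9DE4824E.
Top bit is set, so as a signed 64-bit value this is 0x852F2F8E9DE4824E − 2^64 = -8849802453178875314.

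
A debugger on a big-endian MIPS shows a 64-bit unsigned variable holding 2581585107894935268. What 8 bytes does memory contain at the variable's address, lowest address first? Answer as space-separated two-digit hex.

23 D3 A1 FA 51 84 1E E4

2581585107894935268 in hexadecimal, padded to 64 bits, is 0x23D3A1FA51841EE4.
Split into bytes (most-significant first): 23 D3 A1 FA 51 84 1E E4.
Big-endian stores the most-significant byte at the lowest address.
So the memory order matches the most-significant-first order: 23 D3 A1 FA 51 84 1E E4.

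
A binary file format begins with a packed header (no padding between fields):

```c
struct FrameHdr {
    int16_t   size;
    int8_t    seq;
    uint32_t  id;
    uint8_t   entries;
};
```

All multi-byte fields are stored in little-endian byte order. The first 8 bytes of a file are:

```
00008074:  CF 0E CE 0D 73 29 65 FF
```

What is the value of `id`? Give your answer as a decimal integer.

`id` follows `size` (2 B), `seq` (1 B), so it starts at offset 2 + 1 = 3 and occupies 4 bytes.
Bytes at offsets 3..6: 0D 73 29 65.
In little-endian order the low byte comes first in memory.
Reassemble most-significant byte first: 65 29 73 0D → 0x6529730D.
0x6529730D = 1697215245.

1697215245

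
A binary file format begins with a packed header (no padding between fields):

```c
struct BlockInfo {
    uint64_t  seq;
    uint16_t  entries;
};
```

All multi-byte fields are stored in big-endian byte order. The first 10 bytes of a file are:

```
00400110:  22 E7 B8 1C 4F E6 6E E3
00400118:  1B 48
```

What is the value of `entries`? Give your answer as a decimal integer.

6984

`entries` follows `seq` (8 bytes), so it starts at byte offset 8 and occupies 2 bytes.
Bytes at offsets 8..9: 1B 48.
In big-endian order the high byte comes first in memory.
The bytes are already most-significant first: 0x1B48.
0x1B48 = 6984.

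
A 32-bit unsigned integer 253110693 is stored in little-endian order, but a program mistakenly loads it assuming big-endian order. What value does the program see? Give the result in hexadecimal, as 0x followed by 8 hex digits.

0xA529160F

253110693 in 32-bit hexadecimal is 0x0F1629A5.
Stored little-endian, the bytes at ascending addresses are A5 29 16 0F.
Read back as big-endian, the last byte is least significant, giving 0xA529160F.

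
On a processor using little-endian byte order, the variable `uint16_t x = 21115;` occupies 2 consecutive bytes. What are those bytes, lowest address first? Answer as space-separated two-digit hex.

21115 in hexadecimal, padded to 16 bits, is 0x527B.
Split into bytes (most-significant first): 52 7B.
Little-endian stores the least-significant byte at the lowest address.
So at ascending addresses the bytes are 7B 52.

7B 52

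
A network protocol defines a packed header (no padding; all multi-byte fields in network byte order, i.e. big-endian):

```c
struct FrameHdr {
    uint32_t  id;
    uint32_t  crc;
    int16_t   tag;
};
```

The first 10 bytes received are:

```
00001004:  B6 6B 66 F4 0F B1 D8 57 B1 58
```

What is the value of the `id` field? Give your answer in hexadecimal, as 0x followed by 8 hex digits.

`id` is the first field, at byte offset 0, occupying 4 bytes.
Bytes at offsets 0..3: B6 6B 66 F4.
Big-endian: lowest address holds the most-significant byte.
The bytes are already most-significant first: 0xB66B66F4.

0xB66B66F4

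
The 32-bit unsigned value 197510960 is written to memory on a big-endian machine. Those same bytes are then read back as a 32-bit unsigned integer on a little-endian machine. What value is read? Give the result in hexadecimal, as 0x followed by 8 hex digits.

0x30C7C50B

197510960 in 32-bit hexadecimal is 0x0BC5C730.
Stored big-endian, the bytes at ascending addresses are 0B C5 C7 30.
Read back as little-endian, the first byte is least significant, giving 0x30C7C50B.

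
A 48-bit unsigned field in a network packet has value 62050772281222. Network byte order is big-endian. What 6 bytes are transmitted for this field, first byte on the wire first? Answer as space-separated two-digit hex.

62050772281222 in hexadecimal, padded to 48 bits, is 0x386F523D6786.
Split into bytes (most-significant first): 38 6F 52 3D 67 86.
In big-endian order the high byte comes first in memory.
So the memory order matches the most-significant-first order: 38 6F 52 3D 67 86.

38 6F 52 3D 67 86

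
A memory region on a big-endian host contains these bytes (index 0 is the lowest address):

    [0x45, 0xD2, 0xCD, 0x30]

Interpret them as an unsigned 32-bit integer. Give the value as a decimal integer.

1171442992

Big-endian: lowest address holds the most-significant byte.
The bytes are already most-significant first: 0x45D2CD30.
0x45D2CD30 = 1171442992.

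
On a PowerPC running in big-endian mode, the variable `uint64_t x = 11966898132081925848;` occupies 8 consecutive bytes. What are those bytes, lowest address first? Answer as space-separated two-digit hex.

A6 12 F6 72 A2 07 5E D8

11966898132081925848 in hexadecimal, padded to 64 bits, is 0xA612F672A2075ED8.
Split into bytes (most-significant first): A6 12 F6 72 A2 07 5E D8.
Big-endian stores the most-significant byte at the lowest address.
So the memory order matches the most-significant-first order: A6 12 F6 72 A2 07 5E D8.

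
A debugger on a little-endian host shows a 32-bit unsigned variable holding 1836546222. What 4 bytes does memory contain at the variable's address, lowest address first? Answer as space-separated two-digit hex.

AE 78 77 6D

1836546222 in hexadecimal, padded to 32 bits, is 0x6D7778AE.
Split into bytes (most-significant first): 6D 77 78 AE.
In little-endian order the low byte comes first in memory.
So at ascending addresses the bytes are AE 78 77 6D.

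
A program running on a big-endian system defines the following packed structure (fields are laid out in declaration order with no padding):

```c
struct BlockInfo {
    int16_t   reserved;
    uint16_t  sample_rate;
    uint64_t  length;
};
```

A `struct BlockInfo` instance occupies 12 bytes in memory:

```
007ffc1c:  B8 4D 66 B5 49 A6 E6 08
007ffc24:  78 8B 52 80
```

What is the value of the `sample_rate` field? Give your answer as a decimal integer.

`sample_rate` follows `reserved` (2 bytes), so it starts at byte offset 2 and occupies 2 bytes.
Bytes at offsets 2..3: 66 B5.
In big-endian order the high byte comes first in memory.
The bytes are already most-significant first: 0x66B5.
0x66B5 = 26293.

26293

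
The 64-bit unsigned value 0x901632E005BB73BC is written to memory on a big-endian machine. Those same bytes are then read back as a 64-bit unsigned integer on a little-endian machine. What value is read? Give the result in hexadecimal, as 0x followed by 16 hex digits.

0xBC73BB05E0321690

Stored big-endian, the bytes at ascending addresses are 90 16 32 E0 05 BB 73 BC.
Read back as little-endian, the first byte is least significant, giving 0xBC73BB05E0321690.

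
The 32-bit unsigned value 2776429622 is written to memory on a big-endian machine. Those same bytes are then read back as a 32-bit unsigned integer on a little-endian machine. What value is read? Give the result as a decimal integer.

921992357

2776429622 in 32-bit hexadecimal is 0xA57CF436.
Stored big-endian, the bytes at ascending addresses are A5 7C F4 36.
Read back as little-endian, the first byte is least significant, giving 0x36F47CA5.
0x36F47CA5 = 921992357.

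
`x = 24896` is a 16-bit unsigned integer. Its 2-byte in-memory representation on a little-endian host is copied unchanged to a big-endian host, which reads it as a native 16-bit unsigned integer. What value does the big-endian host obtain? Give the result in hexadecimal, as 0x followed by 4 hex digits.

24896 in 16-bit hexadecimal is 0x6140.
Stored little-endian, the bytes at ascending addresses are 40 61.
Read back as big-endian, the last byte is least significant, giving 0x4061.

0x4061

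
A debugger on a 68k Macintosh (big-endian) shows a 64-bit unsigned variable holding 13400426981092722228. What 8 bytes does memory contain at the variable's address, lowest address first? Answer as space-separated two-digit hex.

13400426981092722228 in hexadecimal, padded to 64 bits, is 0xB9F7E1573E978634.
Split into bytes (most-significant first): B9 F7 E1 57 3E 97 86 34.
In big-endian order the high byte comes first in memory.
So the memory order matches the most-significant-first order: B9 F7 E1 57 3E 97 86 34.

B9 F7 E1 57 3E 97 86 34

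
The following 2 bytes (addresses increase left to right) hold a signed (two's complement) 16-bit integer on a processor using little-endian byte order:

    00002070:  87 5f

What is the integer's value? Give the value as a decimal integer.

24455

In little-endian order the low byte comes first in memory.
Reassemble most-significant byte first: 5F 87 → 0x5F87.
0x5F87 = 24455.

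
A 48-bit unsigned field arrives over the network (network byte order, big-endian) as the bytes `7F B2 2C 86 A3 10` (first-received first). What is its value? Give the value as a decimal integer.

Big-endian stores the most-significant byte at the lowest address.
The bytes are already most-significant first: 0x7FB22C86A310.
0x7FB22C86A310 = 140403227927312.

140403227927312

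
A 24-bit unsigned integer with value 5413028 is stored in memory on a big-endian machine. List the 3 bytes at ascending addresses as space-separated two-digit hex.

52 98 A4

5413028 in hexadecimal, padded to 24 bits, is 0x5298A4.
Split into bytes (most-significant first): 52 98 A4.
In big-endian order the high byte comes first in memory.
So the memory order matches the most-significant-first order: 52 98 A4.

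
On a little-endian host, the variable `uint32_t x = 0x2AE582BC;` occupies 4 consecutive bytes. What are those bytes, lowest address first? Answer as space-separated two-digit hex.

Split into bytes (most-significant first): 2A E5 82 BC.
Little-endian stores the least-significant byte at the lowest address.
So at ascending addresses the bytes are BC 82 E5 2A.

BC 82 E5 2A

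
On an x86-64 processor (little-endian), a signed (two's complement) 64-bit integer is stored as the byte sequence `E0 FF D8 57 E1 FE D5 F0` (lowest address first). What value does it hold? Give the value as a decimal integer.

-1092687090772541472

Little-endian stores the least-significant byte at the lowest address.
Reassemble most-significant byte first: F0 D5 FE E1 57 D8 FF E0 → 0xF0D5FEE157D8FFE0.
Top bit is set, so as a signed 64-bit value this is 0xF0D5FEE157D8FFE0 − 2^64 = -1092687090772541472.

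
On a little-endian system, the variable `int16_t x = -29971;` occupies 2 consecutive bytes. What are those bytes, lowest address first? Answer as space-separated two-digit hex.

ED 8A

Two's complement of -29971 in 16 bits: 29971 = 0x7513; invert → 0x8AEC; add 1 → 0x8AED.
Split into bytes (most-significant first): 8A ED.
In little-endian order the low byte comes first in memory.
So at ascending addresses the bytes are ED 8A.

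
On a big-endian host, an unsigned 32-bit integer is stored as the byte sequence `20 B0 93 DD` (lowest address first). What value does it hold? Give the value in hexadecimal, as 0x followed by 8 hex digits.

0x20B093DD

Big-endian stores the most-significant byte at the lowest address.
The bytes are already most-significant first: 0x20B093DD.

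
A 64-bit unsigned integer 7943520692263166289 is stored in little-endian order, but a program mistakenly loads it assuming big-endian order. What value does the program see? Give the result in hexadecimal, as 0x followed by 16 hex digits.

0x51A14FA8FB0D3D6E

7943520692263166289 in 64-bit hexadecimal is 0x6E3D0DFBA84FA151.
Stored little-endian, the bytes at ascending addresses are 51 A1 4F A8 FB 0D 3D 6E.
Read back as big-endian, the last byte is least significant, giving 0x51A14FA8FB0D3D6E.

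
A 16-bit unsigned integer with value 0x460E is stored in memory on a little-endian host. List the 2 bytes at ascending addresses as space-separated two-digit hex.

Split into bytes (most-significant first): 46 0E.
Little-endian stores the least-significant byte at the lowest address.
So at ascending addresses the bytes are 0E 46.

0E 46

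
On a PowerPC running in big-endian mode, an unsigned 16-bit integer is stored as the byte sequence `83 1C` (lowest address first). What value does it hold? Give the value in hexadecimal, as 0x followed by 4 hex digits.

0x831C

Big-endian stores the most-significant byte at the lowest address.
The bytes are already most-significant first: 0x831C.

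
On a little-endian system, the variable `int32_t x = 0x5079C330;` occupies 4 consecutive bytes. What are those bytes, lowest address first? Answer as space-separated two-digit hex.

Split into bytes (most-significant first): 50 79 C3 30.
In little-endian order the low byte comes first in memory.
So at ascending addresses the bytes are 30 C3 79 50.

30 C3 79 50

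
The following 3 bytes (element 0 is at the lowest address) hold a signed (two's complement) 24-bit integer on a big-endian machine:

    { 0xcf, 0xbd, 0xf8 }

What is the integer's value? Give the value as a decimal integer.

Big-endian: lowest address holds the most-significant byte.
The bytes are already most-significant first: 0xCFBDF8.
Top bit is set, so as a signed 24-bit value this is 0xCFBDF8 − 2^24 = -3162632.

-3162632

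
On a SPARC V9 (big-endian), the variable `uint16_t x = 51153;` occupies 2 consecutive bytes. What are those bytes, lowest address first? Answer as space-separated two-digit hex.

51153 in hexadecimal, padded to 16 bits, is 0xC7D1.
Split into bytes (most-significant first): C7 D1.
Big-endian: lowest address holds the most-significant byte.
So the memory order matches the most-significant-first order: C7 D1.

C7 D1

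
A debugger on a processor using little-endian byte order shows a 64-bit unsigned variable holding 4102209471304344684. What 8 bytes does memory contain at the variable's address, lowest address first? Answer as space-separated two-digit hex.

4102209471304344684 in hexadecimal, padded to 64 bits, is 0x38EDF9C79B56A46C.
Split into bytes (most-significant first): 38 ED F9 C7 9B 56 A4 6C.
In little-endian order the low byte comes first in memory.
So at ascending addresses the bytes are 6C A4 56 9B C7 F9 ED 38.

6C A4 56 9B C7 F9 ED 38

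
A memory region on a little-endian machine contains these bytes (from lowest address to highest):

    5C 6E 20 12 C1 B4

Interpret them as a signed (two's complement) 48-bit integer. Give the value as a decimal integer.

-82733650907556

Little-endian: lowest address holds the least-significant byte.
Reassemble most-significant byte first: B4 C1 12 20 6E 5C → 0xB4C112206E5C.
Top bit is set, so as a signed 48-bit value this is 0xB4C112206E5C − 2^48 = -82733650907556.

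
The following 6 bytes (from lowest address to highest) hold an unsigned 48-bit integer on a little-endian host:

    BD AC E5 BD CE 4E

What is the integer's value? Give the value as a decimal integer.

86649856175293

In little-endian order the low byte comes first in memory.
Reassemble most-significant byte first: 4E CE BD E5 AC BD → 0x4ECEBDE5ACBD.
0x4ECEBDE5ACBD = 86649856175293.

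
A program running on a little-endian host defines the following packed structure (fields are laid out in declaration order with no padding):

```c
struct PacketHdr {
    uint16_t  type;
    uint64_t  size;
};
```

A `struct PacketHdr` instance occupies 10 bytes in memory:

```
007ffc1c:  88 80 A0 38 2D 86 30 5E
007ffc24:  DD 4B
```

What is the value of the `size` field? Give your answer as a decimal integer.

5466629085200201888

`size` follows `type` (2 bytes), so it starts at byte offset 2 and occupies 8 bytes.
Bytes at offsets 2..9: A0 38 2D 86 30 5E DD 4B.
In little-endian order the low byte comes first in memory.
Reassemble most-significant byte first: 4B DD 5E 30 86 2D 38 A0 → 0x4BDD5E30862D38A0.
0x4BDD5E30862D38A0 = 5466629085200201888.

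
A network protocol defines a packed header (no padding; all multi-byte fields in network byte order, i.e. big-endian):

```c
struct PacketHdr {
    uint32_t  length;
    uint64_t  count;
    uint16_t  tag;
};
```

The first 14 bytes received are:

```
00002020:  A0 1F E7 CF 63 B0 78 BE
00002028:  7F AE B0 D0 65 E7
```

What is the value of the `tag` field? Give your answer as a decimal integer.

`tag` follows `length` (4 B), `count` (8 B), so it starts at offset 4 + 8 = 12 and occupies 2 bytes.
Bytes at offsets 12..13: 65 E7.
In big-endian order the high byte comes first in memory.
The bytes are already most-significant first: 0x65E7.
0x65E7 = 26087.

26087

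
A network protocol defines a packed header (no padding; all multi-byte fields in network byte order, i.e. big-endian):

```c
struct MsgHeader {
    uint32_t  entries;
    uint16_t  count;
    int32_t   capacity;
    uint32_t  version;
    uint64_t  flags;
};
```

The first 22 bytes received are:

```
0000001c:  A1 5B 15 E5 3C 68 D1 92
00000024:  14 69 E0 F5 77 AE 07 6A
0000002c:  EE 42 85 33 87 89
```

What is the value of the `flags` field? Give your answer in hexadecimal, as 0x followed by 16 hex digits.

0x076AEE4285338789

`flags` follows `entries` (4 B), `count` (2 B), `capacity` (4 B), `version` (4 B), so it starts at offset 4 + 2 + 4 + 4 = 14 and occupies 8 bytes.
Bytes at offsets 14..21: 07 6A EE 42 85 33 87 89.
Big-endian stores the most-significant byte at the lowest address.
The bytes are already most-significant first: 0x076AEE4285338789.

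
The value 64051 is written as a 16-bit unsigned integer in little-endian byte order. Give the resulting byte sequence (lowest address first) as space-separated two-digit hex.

64051 in hexadecimal, padded to 16 bits, is 0xFA33.
Split into bytes (most-significant first): FA 33.
In little-endian order the low byte comes first in memory.
So at ascending addresses the bytes are 33 FA.

33 FA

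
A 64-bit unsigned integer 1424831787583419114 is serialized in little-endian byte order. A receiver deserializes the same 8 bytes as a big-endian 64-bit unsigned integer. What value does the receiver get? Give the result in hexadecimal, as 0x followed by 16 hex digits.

1424831787583419114 in 64-bit hexadecimal is 0x13C604F6339832EA.
Stored little-endian, the bytes at ascending addresses are EA 32 98 33 F6 04 C6 13.
Read back as big-endian, the last byte is least significant, giving 0xEA329833F604C613.

0xEA329833F604C613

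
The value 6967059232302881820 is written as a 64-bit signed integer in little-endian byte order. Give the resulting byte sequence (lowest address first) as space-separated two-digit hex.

6967059232302881820 in hexadecimal, padded to 64 bits, is 0x60AFF7756E84DC1C.
Split into bytes (most-significant first): 60 AF F7 75 6E 84 DC 1C.
In little-endian order the low byte comes first in memory.
So at ascending addresses the bytes are 1C DC 84 6E 75 F7 AF 60.

1C DC 84 6E 75 F7 AF 60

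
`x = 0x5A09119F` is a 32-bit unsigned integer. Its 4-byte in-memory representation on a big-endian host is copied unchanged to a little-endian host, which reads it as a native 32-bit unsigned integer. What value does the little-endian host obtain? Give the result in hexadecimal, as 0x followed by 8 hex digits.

Stored big-endian, the bytes at ascending addresses are 5A 09 11 9F.
Read back as little-endian, the first byte is least significant, giving 0x9F11095A.

0x9F11095A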